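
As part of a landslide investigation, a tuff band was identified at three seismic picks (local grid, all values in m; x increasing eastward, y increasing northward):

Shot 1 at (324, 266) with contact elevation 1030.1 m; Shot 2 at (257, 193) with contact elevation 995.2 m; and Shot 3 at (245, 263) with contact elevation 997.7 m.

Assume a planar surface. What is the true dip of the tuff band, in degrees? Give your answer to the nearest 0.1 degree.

22.8°

Let the plane be z = a·x + b·y + c.
Shot 2−Shot 1: −67a − 73b = −34.9;  Shot 3−Shot 1: −79a − 3b = −32.4.
Solving gives a = 0.40613, b = 0.10534.
Gradient magnitude |∇z| = √(a² + b²) = √(0.16494 + 0.01110) = 0.41956.
True dip = arctan(0.41956) = 22.8°, dipping toward WSW (azimuth ≈ 255°).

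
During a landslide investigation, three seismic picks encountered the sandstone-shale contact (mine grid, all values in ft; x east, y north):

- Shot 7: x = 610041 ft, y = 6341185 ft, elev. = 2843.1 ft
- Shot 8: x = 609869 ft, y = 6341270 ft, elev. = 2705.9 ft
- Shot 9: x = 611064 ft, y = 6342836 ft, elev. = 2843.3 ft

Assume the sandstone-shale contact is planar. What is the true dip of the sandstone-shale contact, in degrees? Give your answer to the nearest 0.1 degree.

35.7°

Let the plane be z = a·x + b·y + c.
Shot 8−Shot 7: −172a + 85b = −137.2;  Shot 9−Shot 7: 1023a + 1651b = 0.2.
Solving gives a = 0.61072, b = −0.37830.
Gradient magnitude |∇z| = √(a² + b²) = √(0.37298 + 0.14311) = 0.71840.
True dip = arctan(0.71840) = 35.7°, dipping toward WNW (azimuth ≈ 302°).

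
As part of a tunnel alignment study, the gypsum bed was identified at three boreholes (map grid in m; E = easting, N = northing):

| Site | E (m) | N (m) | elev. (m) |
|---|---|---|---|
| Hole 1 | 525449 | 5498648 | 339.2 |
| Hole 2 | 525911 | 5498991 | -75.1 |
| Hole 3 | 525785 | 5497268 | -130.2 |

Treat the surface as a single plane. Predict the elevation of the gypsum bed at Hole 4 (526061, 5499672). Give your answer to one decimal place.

Let the plane be z = a·E + b·N + c.
Hole 2−Hole 1: 462a + 343b = −414.3;  Hole 3−Hole 1: 336a − 1380b = −469.4.
Solving gives a = −0.973340081, b = 0.103157777.
Then c = 339.2 − a·525449 − b·5498648 = −55448.53.
At (526061, 5499672): z = −512036.3 + 567333.9 − 55448.53 = -150.9 m.

-150.9 m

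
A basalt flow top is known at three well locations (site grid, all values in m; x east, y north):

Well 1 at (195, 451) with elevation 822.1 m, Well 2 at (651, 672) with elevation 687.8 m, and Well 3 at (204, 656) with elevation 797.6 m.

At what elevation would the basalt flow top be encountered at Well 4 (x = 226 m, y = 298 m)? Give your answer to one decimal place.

831.3 m

Two edge vectors: Well 1→Well 2 = (456, 221, -134.3), Well 1→Well 3 = (9, 205, -24.5).
Normal n = (Well 1→Well 2) × (Well 1→Well 3) = (22117, 9963.3, 91491).
So ∂z/∂x = −n_x/n_z = −0.24174 and ∂z/∂y = −n_y/n_z = −0.10890.
Intercept c from Well 1: 822.1 + 47.14 + 49.11 = 918.35.
At (226, 298): z = −54.6 − 32.5 + 918.35 = 831.3 m.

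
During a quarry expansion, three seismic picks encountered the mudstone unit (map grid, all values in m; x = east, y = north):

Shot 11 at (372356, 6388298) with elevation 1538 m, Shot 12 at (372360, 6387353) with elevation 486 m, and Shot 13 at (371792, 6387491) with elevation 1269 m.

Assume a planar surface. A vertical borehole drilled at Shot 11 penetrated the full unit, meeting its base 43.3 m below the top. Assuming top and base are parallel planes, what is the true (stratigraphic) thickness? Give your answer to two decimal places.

23.28 m

Let the plane be z = a·x + b·y + c.
Shot 12−Shot 11: 4a − 945b = −1052;  Shot 13−Shot 11: −564a − 807b = −269.
Solving gives a = −1.10919, b = 1.10853.
|∇z| = √(a²+b²) = 1.56817, so dip δ = arctan(1.56817) = 57.47°.
True thickness = vertical thickness × cos δ = 43.3 × cos 57.47° = 23.28 m.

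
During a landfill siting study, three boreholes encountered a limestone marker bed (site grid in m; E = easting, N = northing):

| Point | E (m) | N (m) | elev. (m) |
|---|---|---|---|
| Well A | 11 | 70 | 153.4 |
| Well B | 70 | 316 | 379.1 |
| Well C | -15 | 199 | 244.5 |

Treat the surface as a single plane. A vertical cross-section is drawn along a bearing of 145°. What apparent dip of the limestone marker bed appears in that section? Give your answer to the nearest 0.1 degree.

21.0°

Let the plane be z = a·E + b·N + c.
Well B−Well A: 59a + 246b = 225.7;  Well C−Well A: −26a + 129b = 91.1.
Solving gives a = 0.47867, b = 0.80268.
Unit vector along 145° is (sin 145°, cos 145°) = (0.5736, -0.8192).
Slope in that direction = a·(0.5736) + b·(-0.8192) = −0.38296.
Apparent dip = arctan|0.38296| = 21.0° (true dip is 43.1°, so apparent ≤ true as expected).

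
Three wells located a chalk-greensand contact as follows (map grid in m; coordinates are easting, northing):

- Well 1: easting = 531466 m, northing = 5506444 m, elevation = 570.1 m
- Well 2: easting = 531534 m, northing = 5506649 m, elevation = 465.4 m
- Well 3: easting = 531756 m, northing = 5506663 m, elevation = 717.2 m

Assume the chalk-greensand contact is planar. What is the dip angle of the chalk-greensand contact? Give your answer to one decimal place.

Let the plane be z = a·easting + b·northing + c.
Well 2−Well 1: 68a + 205b = −104.7;  Well 3−Well 1: 290a + 219b = 147.1.
Solving gives a = 1.19136, b = −0.90592.
Gradient magnitude |∇z| = √(a² + b²) = √(1.41935 + 0.82068) = 1.49667.
True dip = arctan(1.49667) = 56.3°, dipping toward NW (azimuth ≈ 307°).

56.3°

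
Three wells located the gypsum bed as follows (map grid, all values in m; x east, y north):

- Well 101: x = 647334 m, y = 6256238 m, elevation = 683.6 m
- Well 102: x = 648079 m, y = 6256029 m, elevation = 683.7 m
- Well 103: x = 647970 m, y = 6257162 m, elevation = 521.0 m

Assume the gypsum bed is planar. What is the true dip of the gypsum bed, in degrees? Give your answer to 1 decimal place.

8.7°

Let the plane be z = a·x + b·y + c.
Well 102−Well 101: 745a − 209b = 0.1;  Well 103−Well 101: 636a + 924b = −162.6.
Solving gives a = −0.04126, b = −0.14757.
Gradient magnitude |∇z| = √(a² + b²) = √(0.00170 + 0.02178) = 0.15323.
True dip = arctan(0.15323) = 8.7°, dipping toward NNE (azimuth ≈ 016°).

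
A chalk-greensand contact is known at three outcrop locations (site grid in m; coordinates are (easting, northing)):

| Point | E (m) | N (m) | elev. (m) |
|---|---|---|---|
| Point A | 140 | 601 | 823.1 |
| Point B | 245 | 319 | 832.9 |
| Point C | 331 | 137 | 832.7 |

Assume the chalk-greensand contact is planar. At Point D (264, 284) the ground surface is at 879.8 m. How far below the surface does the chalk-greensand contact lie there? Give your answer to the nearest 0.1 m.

Let the plane be z = a·E + b·N + c.
Point B−Point A: 105a − 282b = 9.8;  Point C−Point A: 191a − 464b = 9.6.
Solving gives a = −0.35784, b = −0.16799.
Then c = 823.1 − a·140 − b·601 = 974.16.
At (264, 284): z_contact = −94.47 − 47.71 + 974.16 = 831.98 m.
Depth below ground = 879.8 − 831.98 = 47.8 m.

47.8 m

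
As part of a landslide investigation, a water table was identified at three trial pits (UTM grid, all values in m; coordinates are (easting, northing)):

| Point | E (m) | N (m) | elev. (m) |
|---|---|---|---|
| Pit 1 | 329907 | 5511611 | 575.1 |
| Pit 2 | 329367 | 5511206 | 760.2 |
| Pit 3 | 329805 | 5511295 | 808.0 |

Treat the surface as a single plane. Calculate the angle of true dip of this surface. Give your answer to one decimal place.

41.1°

Two edge vectors: Pit 1→Pit 2 = (-540, -405, 185.1), Pit 1→Pit 3 = (-102, -316, 232.9).
Normal n = (Pit 1→Pit 2) × (Pit 1→Pit 3) = (-35832.9, 106885.8, 129330).
So ∂z/∂E = −n_x/n_z = 0.27707 and ∂z/∂N = −n_y/n_z = −0.82646.
Gradient magnitude |∇z| = √(a² + b²) = √(0.07677 + 0.68303) = 0.87166.
True dip = arctan(0.87166) = 41.1°, dipping toward NNW (azimuth ≈ 341°).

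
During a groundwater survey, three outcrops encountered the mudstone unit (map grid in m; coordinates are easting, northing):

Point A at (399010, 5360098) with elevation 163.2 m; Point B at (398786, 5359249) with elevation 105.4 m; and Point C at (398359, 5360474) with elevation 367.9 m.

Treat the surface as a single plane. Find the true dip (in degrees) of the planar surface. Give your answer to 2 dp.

Let the plane be z = a·easting + b·northing + c.
Point B−Point A: −224a − 849b = −57.8;  Point C−Point A: −651a + 376b = 204.7.
Solving gives a = −0.23874, b = 0.13107.
Gradient magnitude |∇z| = √(a² + b²) = √(0.05700 + 0.01718) = 0.27235.
True dip = arctan(0.27235) = 15.24°, dipping toward ESE (azimuth ≈ 119°).

15.24°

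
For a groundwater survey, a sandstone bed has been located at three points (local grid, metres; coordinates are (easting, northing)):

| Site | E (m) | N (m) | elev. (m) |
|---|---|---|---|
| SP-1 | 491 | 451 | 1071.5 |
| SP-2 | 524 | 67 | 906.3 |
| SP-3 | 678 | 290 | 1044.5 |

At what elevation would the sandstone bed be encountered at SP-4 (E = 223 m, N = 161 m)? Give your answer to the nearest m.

Two edge vectors: SP-1→SP-2 = (33, -384, -165.2), SP-1→SP-3 = (187, -161, -27).
Normal n = (SP-1→SP-2) × (SP-1→SP-3) = (-16229.2, -30001.4, 66495).
So ∂z/∂E = −n_x/n_z = 0.24407 and ∂z/∂N = −n_y/n_z = 0.45118.
Intercept c from SP-1: 1071.5 − 119.84 − 203.48 = 748.18.
At (223, 161): z = 54.4 + 72.6 + 748.18 = 875.2 m.

875 m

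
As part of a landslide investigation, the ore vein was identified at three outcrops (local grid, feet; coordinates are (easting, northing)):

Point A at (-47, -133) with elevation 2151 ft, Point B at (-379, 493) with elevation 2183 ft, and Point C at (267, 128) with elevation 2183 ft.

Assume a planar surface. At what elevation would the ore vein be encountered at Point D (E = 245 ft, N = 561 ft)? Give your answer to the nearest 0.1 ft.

2213.7 ft

Let the plane be z = a·E + b·N + c.
Point B−Point A: −332a + 626b = 32;  Point C−Point A: 314a + 261b = 32.
Solving gives a = 0.04124, b = 0.07299.
Then c = 2151 − a·-47 − b·-133 = 2162.65.
At (245, 561): z = 10.1 + 40.9 + 2162.65 = 2213.7 ft.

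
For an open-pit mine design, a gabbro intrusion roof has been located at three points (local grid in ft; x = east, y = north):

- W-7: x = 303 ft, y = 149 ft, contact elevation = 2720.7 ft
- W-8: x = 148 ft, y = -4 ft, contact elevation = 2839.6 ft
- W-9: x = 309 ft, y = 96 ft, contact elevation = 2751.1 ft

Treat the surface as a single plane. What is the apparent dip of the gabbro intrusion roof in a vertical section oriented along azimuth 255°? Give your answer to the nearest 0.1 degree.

18.2°

Two edge vectors: W-7→W-8 = (-155, -153, 118.9), W-7→W-9 = (6, -53, 30.4).
Normal n = (W-7→W-8) × (W-7→W-9) = (1650.5, 5425.4, 9133).
So ∂z/∂x = −n_x/n_z = −0.18072 and ∂z/∂y = −n_y/n_z = −0.59404.
Unit vector along 255° is (sin 255°, cos 255°) = (-0.9659, -0.2588).
Slope in that direction = a·(-0.9659) + b·(-0.2588) = 0.32831.
Apparent dip = arctan|0.32831| = 18.2° (true dip is 31.8°, so apparent ≤ true as expected).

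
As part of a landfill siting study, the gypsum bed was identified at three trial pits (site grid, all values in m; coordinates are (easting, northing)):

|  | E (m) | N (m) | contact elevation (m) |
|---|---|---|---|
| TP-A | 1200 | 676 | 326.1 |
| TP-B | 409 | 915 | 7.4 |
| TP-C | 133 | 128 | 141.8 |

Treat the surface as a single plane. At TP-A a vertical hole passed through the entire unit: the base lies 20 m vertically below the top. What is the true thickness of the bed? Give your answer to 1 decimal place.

Let the plane be z = a·E + b·N + c.
TP-B−TP-A: −791a + 239b = −318.7;  TP-C−TP-A: −1067a − 548b = −184.3.
Solving gives a = 0.31765, b = −0.28217.
|∇z| = √(a²+b²) = 0.42488, so dip δ = arctan(0.42488) = 23.02°.
True thickness = vertical thickness × cos δ = 20 × cos 23.02° = 18.4 m.

18.4 m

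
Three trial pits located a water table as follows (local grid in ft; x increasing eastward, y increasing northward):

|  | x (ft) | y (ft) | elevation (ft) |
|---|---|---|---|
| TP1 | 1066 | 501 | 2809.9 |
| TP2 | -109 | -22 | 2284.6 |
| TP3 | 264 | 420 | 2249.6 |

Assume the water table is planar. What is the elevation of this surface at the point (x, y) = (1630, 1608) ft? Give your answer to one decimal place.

Two edge vectors: TP1→TP2 = (-1175, -523, -525.3), TP1→TP3 = (-802, -81, -560.3).
Normal n = (TP1→TP2) × (TP1→TP3) = (250487.6, -237061.9, -324271).
So ∂z/∂x = −n_x/n_z = 0.772464 and ∂z/∂y = −n_y/n_z = −0.731061.
Intercept c from TP1: 2809.9 − 823.45 + 366.26 = 2352.72.
At (1630, 1608): z = 1259.1 − 1175.5 + 2352.72 = 2436.3 ft.

2436.3 ft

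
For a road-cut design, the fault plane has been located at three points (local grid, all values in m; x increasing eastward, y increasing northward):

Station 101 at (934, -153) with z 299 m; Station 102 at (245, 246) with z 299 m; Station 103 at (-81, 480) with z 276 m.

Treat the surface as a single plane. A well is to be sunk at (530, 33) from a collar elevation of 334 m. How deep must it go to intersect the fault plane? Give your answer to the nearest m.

Two edge vectors: Station 101→Station 102 = (-689, 399, 0), Station 101→Station 103 = (-1015, 633, -23).
Normal n = (Station 101→Station 102) × (Station 101→Station 103) = (-9177, -15847, -31152).
So ∂z/∂x = −n_x/n_z = −0.29459 and ∂z/∂y = −n_y/n_z = −0.50870.
Intercept c from Station 101: 299 + 275.15 − 77.83 = 496.31.
At (530, 33): z_contact = −156.1 − 16.8 + 496.31 = 323.4 m.
Depth below ground = 334 − 323.4 = 11 m.

11 m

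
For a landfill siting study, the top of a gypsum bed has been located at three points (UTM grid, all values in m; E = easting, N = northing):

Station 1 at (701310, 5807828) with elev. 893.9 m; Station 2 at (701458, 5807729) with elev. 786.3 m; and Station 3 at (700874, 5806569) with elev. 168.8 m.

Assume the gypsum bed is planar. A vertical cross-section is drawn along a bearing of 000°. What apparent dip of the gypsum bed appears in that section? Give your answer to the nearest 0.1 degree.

Let the plane be z = a·E + b·N + c.
Station 2−Station 1: 148a − 99b = −107.6;  Station 3−Station 1: −436a − 1259b = −725.1.
Solving gives a = −0.27749, b = 0.67203.
Unit vector along 000° is (sin 0°, cos 0°) = (0.0000, 1.0000).
Slope in that direction = a·(0.0000) + b·(1.0000) = 0.67203.
Apparent dip = arctan|0.67203| = 33.9° (true dip is 36.0°, so apparent ≤ true as expected).

33.9°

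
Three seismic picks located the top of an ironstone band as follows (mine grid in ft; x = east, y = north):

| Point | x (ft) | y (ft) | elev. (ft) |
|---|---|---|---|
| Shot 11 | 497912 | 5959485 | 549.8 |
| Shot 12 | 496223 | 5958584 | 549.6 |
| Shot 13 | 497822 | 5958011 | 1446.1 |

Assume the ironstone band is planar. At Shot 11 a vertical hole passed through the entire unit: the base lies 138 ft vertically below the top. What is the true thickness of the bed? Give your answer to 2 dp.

112.39 ft

Two edge vectors: Shot 11→Shot 12 = (-1689, -901, -0.2), Shot 11→Shot 13 = (-90, -1474, 896.3).
Normal n = (Shot 11→Shot 12) × (Shot 11→Shot 13) = (-807861.1, 1513868.7, 2408496).
So ∂z/∂x = −n_x/n_z = 0.33542 and ∂z/∂y = −n_y/n_z = −0.62855.
|∇z| = √(a²+b²) = 0.71245, so dip δ = arctan(0.71245) = 35.47°.
True thickness = vertical thickness × cos δ = 138 × cos 35.47° = 112.39 ft.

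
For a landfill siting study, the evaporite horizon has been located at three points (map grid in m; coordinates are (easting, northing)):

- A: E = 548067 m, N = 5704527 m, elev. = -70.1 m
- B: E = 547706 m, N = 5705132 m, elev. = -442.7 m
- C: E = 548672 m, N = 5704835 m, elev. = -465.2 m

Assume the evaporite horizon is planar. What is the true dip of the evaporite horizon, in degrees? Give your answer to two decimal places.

Let the plane be z = a·E + b·N + c.
B−A: −361a + 605b = −372.6;  C−A: 605a + 308b = −395.1.
Solving gives a = −0.26042, b = −0.77126.
Gradient magnitude |∇z| = √(a² + b²) = √(0.06782 + 0.59484) = 0.81404.
True dip = arctan(0.81404) = 39.15°, dipping toward NNE (azimuth ≈ 019°).

39.15°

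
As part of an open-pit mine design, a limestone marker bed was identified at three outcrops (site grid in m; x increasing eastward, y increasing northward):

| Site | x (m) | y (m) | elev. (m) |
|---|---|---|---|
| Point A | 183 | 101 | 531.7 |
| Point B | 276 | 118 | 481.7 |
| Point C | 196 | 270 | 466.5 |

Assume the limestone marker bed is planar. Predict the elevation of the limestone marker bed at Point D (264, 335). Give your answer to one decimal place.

Two edge vectors: Point A→Point B = (93, 17, -50), Point A→Point C = (13, 169, -65.2).
Normal n = (Point A→Point B) × (Point A→Point C) = (7341.6, 5413.6, 15496).
So ∂z/∂x = −n_x/n_z = −0.47377 and ∂z/∂y = −n_y/n_z = −0.34935.
Intercept c from Point A: 531.7 + 86.70 + 35.28 = 653.69.
At (264, 335): z = −125.1 − 117.0 + 653.69 = 411.6 m.

411.6 m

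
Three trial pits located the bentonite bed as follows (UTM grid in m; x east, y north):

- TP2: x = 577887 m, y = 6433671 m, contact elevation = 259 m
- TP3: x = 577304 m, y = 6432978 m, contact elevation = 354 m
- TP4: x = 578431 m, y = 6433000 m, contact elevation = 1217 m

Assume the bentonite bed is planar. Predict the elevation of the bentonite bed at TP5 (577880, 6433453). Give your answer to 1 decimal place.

Two edge vectors: TP2→TP3 = (-583, -693, 95), TP2→TP4 = (544, -671, 958).
Normal n = (TP2→TP3) × (TP2→TP4) = (-600149, 610194, 768185).
So ∂z/∂x = −n_x/n_z = 0.781255817 and ∂z/∂y = −n_y/n_z = −0.794332094.
Intercept c from TP2: 259 − 451477.58 + 5110471.36 = 4659252.78.
At (577880, 6433453): z = 451472.1 − 5110298.2 + 4659252.78 = 426.7 m.

426.7 m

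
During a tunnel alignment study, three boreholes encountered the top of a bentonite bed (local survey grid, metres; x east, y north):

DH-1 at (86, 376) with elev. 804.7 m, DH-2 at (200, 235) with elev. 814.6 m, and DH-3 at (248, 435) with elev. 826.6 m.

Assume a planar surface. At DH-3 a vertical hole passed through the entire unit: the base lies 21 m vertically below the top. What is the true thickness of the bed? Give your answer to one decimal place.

20.8 m

Let the plane be z = a·x + b·y + c.
DH-2−DH-1: 114a − 141b = 9.9;  DH-3−DH-1: 162a + 59b = 21.9.
Solving gives a = 0.12419, b = 0.03019.
|∇z| = √(a²+b²) = 0.12781, so dip δ = arctan(0.12781) = 7.28°.
True thickness = vertical thickness × cos δ = 21 × cos 7.28° = 20.8 m.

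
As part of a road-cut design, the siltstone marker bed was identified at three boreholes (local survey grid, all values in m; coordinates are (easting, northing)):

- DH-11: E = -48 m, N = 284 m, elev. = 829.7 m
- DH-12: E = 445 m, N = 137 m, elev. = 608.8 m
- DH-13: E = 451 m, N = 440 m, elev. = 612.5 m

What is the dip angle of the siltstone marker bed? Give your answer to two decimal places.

23.86°

Two edge vectors: DH-11→DH-12 = (493, -147, -220.9), DH-11→DH-13 = (499, 156, -217.2).
Normal n = (DH-11→DH-12) × (DH-11→DH-13) = (66388.8, -3149.5, 150261).
So ∂z/∂E = −n_x/n_z = −0.44182 and ∂z/∂N = −n_y/n_z = 0.02096.
Gradient magnitude |∇z| = √(a² + b²) = √(0.19521 + 0.00044) = 0.44232.
True dip = arctan(0.44232) = 23.86°, dipping toward E (azimuth ≈ 093°).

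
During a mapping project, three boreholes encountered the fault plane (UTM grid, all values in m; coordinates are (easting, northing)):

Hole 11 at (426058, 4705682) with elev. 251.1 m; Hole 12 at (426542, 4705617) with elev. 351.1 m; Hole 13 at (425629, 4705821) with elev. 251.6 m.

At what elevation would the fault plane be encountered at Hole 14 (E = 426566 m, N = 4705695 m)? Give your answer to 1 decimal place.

445.0 m

Let the plane be z = a·E + b·N + c.
Hole 12−Hole 11: 484a − 65b = 100;  Hole 13−Hole 11: −429a + 139b = 0.5.
Solving gives a = 0.353697545, b = 1.095224798.
Then c = 251.1 − a·426058 − b·4705682 = −5304224.18.
At (426566, 4705695): z = 150875.3 + 5153793.9 − 5304224.18 = 445.0 m.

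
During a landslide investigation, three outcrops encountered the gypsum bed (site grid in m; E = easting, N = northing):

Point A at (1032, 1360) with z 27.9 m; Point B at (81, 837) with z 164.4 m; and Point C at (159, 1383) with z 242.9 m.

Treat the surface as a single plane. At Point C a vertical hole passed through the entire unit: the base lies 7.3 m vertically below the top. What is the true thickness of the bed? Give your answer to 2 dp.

6.99 m

Two edge vectors: Point A→Point B = (-951, -523, 136.5), Point A→Point C = (-873, 23, 215).
Normal n = (Point A→Point B) × (Point A→Point C) = (-115584.5, 85300.5, -478452).
So ∂z/∂E = −n_x/n_z = −0.24158 and ∂z/∂N = −n_y/n_z = 0.17828.
|∇z| = √(a²+b²) = 0.30024, so dip δ = arctan(0.30024) = 16.71°.
True thickness = vertical thickness × cos δ = 7.3 × cos 16.71° = 6.99 m.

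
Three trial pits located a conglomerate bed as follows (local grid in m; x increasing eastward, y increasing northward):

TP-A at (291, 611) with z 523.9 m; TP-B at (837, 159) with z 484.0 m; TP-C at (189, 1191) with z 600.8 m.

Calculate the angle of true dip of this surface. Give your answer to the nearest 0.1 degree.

8.3°

Let the plane be z = a·x + b·y + c.
TP-B−TP-A: 546a − 452b = −39.9;  TP-C−TP-A: −102a + 580b = 76.9.
Solving gives a = 0.04293, b = 0.14014.
Gradient magnitude |∇z| = √(a² + b²) = √(0.00184 + 0.01964) = 0.14657.
True dip = arctan(0.14657) = 8.3°, dipping toward SSW (azimuth ≈ 197°).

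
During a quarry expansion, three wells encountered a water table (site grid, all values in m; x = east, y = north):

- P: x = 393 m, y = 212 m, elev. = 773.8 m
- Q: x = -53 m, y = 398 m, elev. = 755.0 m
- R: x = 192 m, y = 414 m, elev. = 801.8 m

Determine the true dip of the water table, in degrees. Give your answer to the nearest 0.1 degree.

Let the plane be z = a·x + b·y + c.
Q−P: −446a + 186b = −18.8;  R−P: −201a + 202b = 28.
Solving gives a = 0.17086, b = 0.30863.
Gradient magnitude |∇z| = √(a² + b²) = √(0.02919 + 0.09525) = 0.35277.
True dip = arctan(0.35277) = 19.4°, dipping toward SSW (azimuth ≈ 209°).

19.4°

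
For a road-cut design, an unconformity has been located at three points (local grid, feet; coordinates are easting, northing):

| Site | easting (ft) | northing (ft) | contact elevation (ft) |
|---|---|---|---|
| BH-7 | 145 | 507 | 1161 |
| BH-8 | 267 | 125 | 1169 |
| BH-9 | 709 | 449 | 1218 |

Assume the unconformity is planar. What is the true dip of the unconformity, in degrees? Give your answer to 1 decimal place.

Let the plane be z = a·easting + b·northing + c.
BH-8−BH-7: 122a − 382b = 8;  BH-9−BH-7: 564a − 58b = 57.
Solving gives a = 0.10227, b = 0.01172.
Gradient magnitude |∇z| = √(a² + b²) = √(0.01046 + 0.00014) = 0.10294.
True dip = arctan(0.10294) = 5.9°, dipping toward W (azimuth ≈ 263°).

5.9°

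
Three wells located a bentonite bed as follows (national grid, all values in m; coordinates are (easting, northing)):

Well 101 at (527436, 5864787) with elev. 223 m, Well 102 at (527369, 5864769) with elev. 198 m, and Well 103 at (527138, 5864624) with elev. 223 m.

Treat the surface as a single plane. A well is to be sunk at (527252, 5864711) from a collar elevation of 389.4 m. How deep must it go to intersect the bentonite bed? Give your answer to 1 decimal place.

Let the plane be z = a·E + b·N + c.
Well 102−Well 101: −67a − 18b = −25;  Well 103−Well 101: −298a − 163b = 0.
Solving gives a = 0.733309340, b = −1.340651431.
Then c = 223 − a·527436 − b·5864787 = 7476084.34.
At (527252, 5864711): z_contact = 386638.82 − 7862533.19 + 7476084.34 = 189.96 m.
Depth below ground = 389.4 − 189.96 = 199.4 m.

199.4 m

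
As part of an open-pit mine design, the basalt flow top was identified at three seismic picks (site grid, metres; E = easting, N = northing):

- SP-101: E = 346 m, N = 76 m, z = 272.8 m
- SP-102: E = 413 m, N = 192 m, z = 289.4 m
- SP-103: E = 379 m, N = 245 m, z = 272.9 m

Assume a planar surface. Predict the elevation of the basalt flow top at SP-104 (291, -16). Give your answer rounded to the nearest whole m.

259 m

Let the plane be z = a·E + b·N + c.
SP-102−SP-101: 67a + 116b = 16.6;  SP-103−SP-101: 33a + 169b = 0.1.
Solving gives a = 0.37276, b = −0.07219.
Then c = 272.8 − a·346 − b·76 = 149.31.
At (291, -16): z = 108.5 + 1.2 + 149.31 = 258.9 m.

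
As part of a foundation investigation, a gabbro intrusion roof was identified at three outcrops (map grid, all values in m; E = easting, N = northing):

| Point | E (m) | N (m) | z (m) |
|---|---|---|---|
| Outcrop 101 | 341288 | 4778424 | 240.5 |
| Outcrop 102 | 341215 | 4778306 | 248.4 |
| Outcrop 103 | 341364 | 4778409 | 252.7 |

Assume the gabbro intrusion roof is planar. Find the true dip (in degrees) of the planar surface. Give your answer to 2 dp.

11.20°

Let the plane be z = a·E + b·N + c.
Outcrop 102−Outcrop 101: −73a − 118b = 7.9;  Outcrop 103−Outcrop 101: 76a − 15b = 12.2.
Solving gives a = 0.13128, b = −0.14817.
Gradient magnitude |∇z| = √(a² + b²) = √(0.01724 + 0.02195) = 0.19796.
True dip = arctan(0.19796) = 11.20°, dipping toward NW (azimuth ≈ 318°).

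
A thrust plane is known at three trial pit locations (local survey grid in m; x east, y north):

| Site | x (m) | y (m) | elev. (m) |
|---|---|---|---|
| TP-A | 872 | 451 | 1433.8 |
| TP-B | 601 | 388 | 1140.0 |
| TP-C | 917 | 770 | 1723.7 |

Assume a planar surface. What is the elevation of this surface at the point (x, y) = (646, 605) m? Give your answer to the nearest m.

Two edge vectors: TP-A→TP-B = (-271, -63, -293.8), TP-A→TP-C = (45, 319, 289.9).
Normal n = (TP-A→TP-B) × (TP-A→TP-C) = (75458.5, 65341.9, -83614).
So ∂z/∂x = −n_x/n_z = 0.90246 and ∂z/∂y = −n_y/n_z = 0.78147.
Intercept c from TP-A: 1433.8 − 786.95 − 352.44 = 294.41.
At (646, 605): z = 583.0 + 472.8 + 294.41 = 1350.2 m.

1350 m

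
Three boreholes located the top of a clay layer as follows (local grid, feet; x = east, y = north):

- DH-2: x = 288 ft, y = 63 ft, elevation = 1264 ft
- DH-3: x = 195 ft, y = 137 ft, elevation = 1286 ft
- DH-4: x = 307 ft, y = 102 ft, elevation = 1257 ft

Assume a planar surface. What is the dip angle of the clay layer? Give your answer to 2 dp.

15.50°

Two edge vectors: DH-2→DH-3 = (-93, 74, 22), DH-2→DH-4 = (19, 39, -7).
Normal n = (DH-2→DH-3) × (DH-2→DH-4) = (-1376, -233, -5033).
So ∂z/∂x = −n_x/n_z = −0.27340 and ∂z/∂y = −n_y/n_z = −0.04629.
Gradient magnitude |∇z| = √(a² + b²) = √(0.07475 + 0.00214) = 0.27729.
True dip = arctan(0.27729) = 15.50°, dipping toward E (azimuth ≈ 080°).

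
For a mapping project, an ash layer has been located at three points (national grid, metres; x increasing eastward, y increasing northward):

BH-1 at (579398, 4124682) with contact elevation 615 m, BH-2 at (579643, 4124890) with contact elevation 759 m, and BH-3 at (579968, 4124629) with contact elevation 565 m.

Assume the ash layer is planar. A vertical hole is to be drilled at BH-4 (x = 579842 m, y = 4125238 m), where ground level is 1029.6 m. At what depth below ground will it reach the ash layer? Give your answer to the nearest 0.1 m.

25.2 m

Two edge vectors: BH-1→BH-2 = (245, 208, 144), BH-1→BH-3 = (570, -53, -50).
Normal n = (BH-1→BH-2) × (BH-1→BH-3) = (-2768, 94330, -131545).
So ∂z/∂x = −n_x/n_z = −0.021042229 and ∂z/∂y = −n_y/n_z = 0.717093010.
Intercept c from BH-1: 615 + 12191.83 − 2957780.63 = −2944973.81.
At (579842, 4125238): z_contact = −12201.17 + 2958179.33 − 2944973.81 = 1004.36 m.
Depth below ground = 1029.6 − 1004.36 = 25.2 m.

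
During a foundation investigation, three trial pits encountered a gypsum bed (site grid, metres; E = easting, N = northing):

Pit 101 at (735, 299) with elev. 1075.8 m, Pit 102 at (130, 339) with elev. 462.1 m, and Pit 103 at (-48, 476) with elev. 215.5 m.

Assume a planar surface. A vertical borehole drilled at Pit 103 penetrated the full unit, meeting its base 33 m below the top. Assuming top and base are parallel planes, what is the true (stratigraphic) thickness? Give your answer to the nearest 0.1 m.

Let the plane be z = a·E + b·N + c.
Pit 102−Pit 101: −605a + 40b = −613.7;  Pit 103−Pit 101: −783a + 177b = −860.3.
Solving gives a = 0.97951, b = −0.52735.
|∇z| = √(a²+b²) = 1.11245, so dip δ = arctan(1.11245) = 48.05°.
True thickness = vertical thickness × cos δ = 33 × cos 48.05° = 22.1 m.

22.1 m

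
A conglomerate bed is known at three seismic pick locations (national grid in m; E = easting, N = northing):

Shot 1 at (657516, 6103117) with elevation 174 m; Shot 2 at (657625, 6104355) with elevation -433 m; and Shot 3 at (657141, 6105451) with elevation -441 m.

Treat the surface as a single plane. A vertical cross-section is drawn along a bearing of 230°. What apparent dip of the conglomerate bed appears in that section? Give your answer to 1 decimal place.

Let the plane be z = a·E + b·N + c.
Shot 2−Shot 1: 109a + 1238b = −607;  Shot 3−Shot 1: −375a + 2334b = −615.
Solving gives a = −0.91194, b = −0.41002.
Unit vector along 230° is (sin 230°, cos 230°) = (-0.7660, -0.6428).
Slope in that direction = a·(-0.7660) + b·(-0.6428) = 0.96214.
Apparent dip = arctan|0.96214| = 43.9° (true dip is 45.0°, so apparent ≤ true as expected).

43.9°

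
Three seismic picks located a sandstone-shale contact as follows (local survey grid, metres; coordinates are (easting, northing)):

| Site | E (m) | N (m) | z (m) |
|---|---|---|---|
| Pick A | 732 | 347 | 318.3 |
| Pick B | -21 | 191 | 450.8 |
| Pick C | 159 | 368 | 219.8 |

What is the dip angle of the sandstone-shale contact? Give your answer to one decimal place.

55.1°

Let the plane be z = a·E + b·N + c.
Pick B−Pick A: −753a − 156b = 132.5;  Pick C−Pick A: −573a + 21b = −98.5.
Solving gives a = 0.11961, b = −1.42673.
Gradient magnitude |∇z| = √(a² + b²) = √(0.01431 + 2.03555) = 1.43173.
True dip = arctan(1.43173) = 55.1°, dipping toward N (azimuth ≈ 355°).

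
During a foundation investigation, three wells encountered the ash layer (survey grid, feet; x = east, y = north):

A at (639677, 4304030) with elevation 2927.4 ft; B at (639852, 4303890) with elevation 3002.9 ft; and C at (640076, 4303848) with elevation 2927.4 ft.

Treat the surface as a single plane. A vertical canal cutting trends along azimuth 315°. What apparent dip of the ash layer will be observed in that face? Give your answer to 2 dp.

Let the plane be z = a·x + b·y + c.
B−A: 175a − 140b = 75.5;  C−A: 399a − 182b = 0.
Solving gives a = −0.57230, b = −1.25466.
Unit vector along 315° is (sin 315°, cos 315°) = (-0.7071, 0.7071).
Slope in that direction = a·(-0.7071) + b·(0.7071) = −0.48250.
Apparent dip = arctan|0.48250| = 25.76° (true dip is 54.1°, so apparent ≤ true as expected).

25.76°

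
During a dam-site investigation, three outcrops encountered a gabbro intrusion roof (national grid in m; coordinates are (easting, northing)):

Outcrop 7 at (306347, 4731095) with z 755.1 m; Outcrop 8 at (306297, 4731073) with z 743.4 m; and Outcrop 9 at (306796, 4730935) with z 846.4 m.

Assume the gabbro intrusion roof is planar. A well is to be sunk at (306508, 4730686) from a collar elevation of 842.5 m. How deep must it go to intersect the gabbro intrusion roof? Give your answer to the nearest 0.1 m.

68.2 m

Two edge vectors: Outcrop 7→Outcrop 8 = (-50, -22, -11.7), Outcrop 7→Outcrop 9 = (449, -160, 91.3).
Normal n = (Outcrop 7→Outcrop 8) × (Outcrop 7→Outcrop 9) = (-3880.6, -688.3, 17878).
So ∂z/∂E = −n_x/n_z = 0.217060074 and ∂z/∂N = −n_y/n_z = 0.038499832.
Intercept c from Outcrop 7: 755.1 − 66495.70 − 182146.36 = −247886.97.
At (306508, 4730686): z_contact = 66530.65 + 182130.62 − 247886.97 = 774.30 m.
Depth below ground = 842.5 − 774.30 = 68.2 m.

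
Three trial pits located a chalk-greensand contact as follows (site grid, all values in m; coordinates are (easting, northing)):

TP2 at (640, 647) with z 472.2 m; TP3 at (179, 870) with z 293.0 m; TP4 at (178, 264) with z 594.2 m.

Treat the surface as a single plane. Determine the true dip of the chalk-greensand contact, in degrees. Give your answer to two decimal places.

27.42°

Two edge vectors: TP2→TP3 = (-461, 223, -179.2), TP2→TP4 = (-462, -383, 122).
Normal n = (TP2→TP3) × (TP2→TP4) = (-41427.6, 139032.4, 279589).
So ∂z/∂E = −n_x/n_z = 0.14817 and ∂z/∂N = −n_y/n_z = −0.49727.
Gradient magnitude |∇z| = √(a² + b²) = √(0.02196 + 0.24728) = 0.51888.
True dip = arctan(0.51888) = 27.42°, dipping toward NNW (azimuth ≈ 343°).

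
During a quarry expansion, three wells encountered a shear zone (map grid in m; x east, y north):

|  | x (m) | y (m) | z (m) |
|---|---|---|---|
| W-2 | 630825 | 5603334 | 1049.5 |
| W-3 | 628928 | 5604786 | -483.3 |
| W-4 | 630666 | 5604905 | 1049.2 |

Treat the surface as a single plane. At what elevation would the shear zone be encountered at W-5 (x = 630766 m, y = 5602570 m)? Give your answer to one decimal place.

930.3 m

Two edge vectors: W-2→W-3 = (-1897, 1452, -1532.8), W-2→W-4 = (-159, 1571, -0.3).
Normal n = (W-2→W-3) × (W-2→W-4) = (2407593.2, 243146.1, -2749319).
So ∂z/∂x = −n_x/n_z = 0.875705293 and ∂z/∂y = −n_y/n_z = 0.088438664.
Intercept c from W-2: 1049.5 − 552416.79 − 495551.37 = −1046918.67.
At (630766, 5602570): z = 552365.1 + 495483.8 − 1046918.67 = 930.3 m.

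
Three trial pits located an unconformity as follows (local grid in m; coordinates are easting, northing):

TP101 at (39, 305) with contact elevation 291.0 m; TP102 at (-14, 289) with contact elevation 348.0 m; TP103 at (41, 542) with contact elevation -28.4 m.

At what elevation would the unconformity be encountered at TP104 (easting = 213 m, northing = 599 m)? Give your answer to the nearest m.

-220 m

Two edge vectors: TP101→TP102 = (-53, -16, 57), TP101→TP103 = (2, 237, -319.4).
Normal n = (TP101→TP102) × (TP101→TP103) = (-8398.6, -16814.2, -12529).
So ∂z/∂easting = −n_x/n_z = −0.67033 and ∂z/∂northing = −n_y/n_z = −1.34202.
Intercept c from TP101: 291 + 26.14 + 409.32 = 726.46.
At (213, 599): z = −142.8 − 803.9 + 726.46 = -220.2 m.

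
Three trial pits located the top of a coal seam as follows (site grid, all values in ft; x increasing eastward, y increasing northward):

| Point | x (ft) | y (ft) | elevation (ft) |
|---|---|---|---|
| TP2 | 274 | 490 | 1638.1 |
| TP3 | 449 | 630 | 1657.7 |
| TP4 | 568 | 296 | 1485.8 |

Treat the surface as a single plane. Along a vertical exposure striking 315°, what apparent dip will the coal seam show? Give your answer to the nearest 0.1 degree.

Two edge vectors: TP2→TP3 = (175, 140, 19.6), TP2→TP4 = (294, -194, -152.3).
Normal n = (TP2→TP3) × (TP2→TP4) = (-17519.6, 32414.9, -75110).
So ∂z/∂x = −n_x/n_z = −0.23325 and ∂z/∂y = −n_y/n_z = 0.43157.
Unit vector along 315° is (sin 315°, cos 315°) = (-0.7071, 0.7071).
Slope in that direction = a·(-0.7071) + b·(0.7071) = 0.47010.
Apparent dip = arctan|0.47010| = 25.2° (true dip is 26.1°, so apparent ≤ true as expected).

25.2°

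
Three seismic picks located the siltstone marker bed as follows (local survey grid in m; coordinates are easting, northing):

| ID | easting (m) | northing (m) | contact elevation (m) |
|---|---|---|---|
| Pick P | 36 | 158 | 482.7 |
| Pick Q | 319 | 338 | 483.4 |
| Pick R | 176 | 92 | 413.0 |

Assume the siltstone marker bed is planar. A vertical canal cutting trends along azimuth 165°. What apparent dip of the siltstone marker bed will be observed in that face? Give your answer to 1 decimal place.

27.0°

Two edge vectors: Pick P→Pick Q = (283, 180, 0.7), Pick P→Pick R = (140, -66, -69.7).
Normal n = (Pick P→Pick Q) × (Pick P→Pick R) = (-12499.8, 19823.1, -43878).
So ∂z/∂easting = −n_x/n_z = −0.28488 and ∂z/∂northing = −n_y/n_z = 0.45178.
Unit vector along 165° is (sin 165°, cos 165°) = (0.2588, -0.9659).
Slope in that direction = a·(0.2588) + b·(-0.9659) = −0.51012.
Apparent dip = arctan|0.51012| = 27.0° (true dip is 28.1°, so apparent ≤ true as expected).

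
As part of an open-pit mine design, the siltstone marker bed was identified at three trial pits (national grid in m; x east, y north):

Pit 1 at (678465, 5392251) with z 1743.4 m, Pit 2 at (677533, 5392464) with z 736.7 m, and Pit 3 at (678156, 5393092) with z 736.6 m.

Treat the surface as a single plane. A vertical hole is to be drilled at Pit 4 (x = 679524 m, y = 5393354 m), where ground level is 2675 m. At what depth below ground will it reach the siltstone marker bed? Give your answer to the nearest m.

Let the plane be z = a·x + b·y + c.
Pit 2−Pit 1: −932a + 213b = −1006.7;  Pit 3−Pit 1: −309a + 841b = −1006.8.
Solving gives a = 0.88048844, b = −0.87363742.
Then c = 1743.4 − a·678465 − b·5392251 = 4115235.06.
At (679524, 5393354): z_contact = 598313.0 − 4711835.9 + 4115235.06 = 1712.2 m.
Depth below ground = 2675 − 1712.2 = 963 m.

963 m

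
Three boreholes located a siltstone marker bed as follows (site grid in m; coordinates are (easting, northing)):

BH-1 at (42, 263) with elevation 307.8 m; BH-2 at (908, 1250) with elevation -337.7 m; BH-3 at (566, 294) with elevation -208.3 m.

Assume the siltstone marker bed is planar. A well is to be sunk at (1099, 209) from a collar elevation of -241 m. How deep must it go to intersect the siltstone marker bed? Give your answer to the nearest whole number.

518 m

Two edge vectors: BH-1→BH-2 = (866, 987, -645.5), BH-1→BH-3 = (524, 31, -516.1).
Normal n = (BH-1→BH-2) × (BH-1→BH-3) = (-489380.2, 108700.6, -490342).
So ∂z/∂E = −n_x/n_z = −0.99804 and ∂z/∂N = −n_y/n_z = 0.22168.
Intercept c from BH-1: 307.8 + 41.92 − 58.30 = 291.41.
At (1099, 209): z_contact = −1096.8 + 46.3 + 291.41 = -759.1 m.
Depth below ground = -241 − (-759.1) = 518 m.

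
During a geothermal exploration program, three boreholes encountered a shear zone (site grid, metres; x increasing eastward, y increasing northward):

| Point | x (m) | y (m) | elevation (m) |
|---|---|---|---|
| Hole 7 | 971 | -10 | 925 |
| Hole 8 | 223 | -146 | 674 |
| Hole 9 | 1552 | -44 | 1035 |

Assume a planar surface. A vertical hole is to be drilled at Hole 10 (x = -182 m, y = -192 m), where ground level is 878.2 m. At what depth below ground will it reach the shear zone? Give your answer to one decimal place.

323.3 m

Two edge vectors: Hole 7→Hole 8 = (-748, -136, -251), Hole 7→Hole 9 = (581, -34, 110).
Normal n = (Hole 7→Hole 8) × (Hole 7→Hole 9) = (-23494, -63551, 104448).
So ∂z/∂x = −n_x/n_z = 0.224935 and ∂z/∂y = −n_y/n_z = 0.608446.
Intercept c from Hole 7: 925 − 218.41 + 6.08 = 712.67.
At (-182, -192): z_contact = −40.94 − 116.82 + 712.67 = 554.91 m.
Depth below ground = 878.2 − 554.91 = 323.3 m.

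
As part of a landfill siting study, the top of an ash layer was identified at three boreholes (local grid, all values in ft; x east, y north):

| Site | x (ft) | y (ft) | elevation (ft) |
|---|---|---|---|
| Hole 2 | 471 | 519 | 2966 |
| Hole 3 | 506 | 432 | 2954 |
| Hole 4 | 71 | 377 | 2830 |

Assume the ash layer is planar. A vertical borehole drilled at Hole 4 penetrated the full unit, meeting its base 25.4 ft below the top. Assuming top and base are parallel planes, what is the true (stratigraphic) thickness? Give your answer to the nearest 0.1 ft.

Two edge vectors: Hole 2→Hole 3 = (35, -87, -12), Hole 2→Hole 4 = (-400, -142, -136).
Normal n = (Hole 2→Hole 3) × (Hole 2→Hole 4) = (10128, 9560, -39770).
So ∂z/∂x = −n_x/n_z = 0.25466 and ∂z/∂y = −n_y/n_z = 0.24038.
|∇z| = √(a²+b²) = 0.35020, so dip δ = arctan(0.35020) = 19.30°.
True thickness = vertical thickness × cos δ = 25.4 × cos 19.30° = 24.0 ft.

24.0 ft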